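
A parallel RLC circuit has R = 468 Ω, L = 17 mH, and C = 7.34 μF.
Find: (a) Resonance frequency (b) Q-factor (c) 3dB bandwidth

Step 1 — Resonance: ω₀ = 1/√(LC) = 1/√(0.017·7.34e-06) = 2831 rad/s.
Step 2 — f₀ = ω₀/(2π) = 450.6 Hz.
Step 3 — Parallel Q: Q = R/(ω₀L) = 468/(2831·0.017) = 9.725.
Step 4 — Bandwidth: Δω = ω₀/Q = 291.1 rad/s; BW = Δω/(2π) = 46.33 Hz.

(a) f₀ = 450.6 Hz  (b) Q = 9.725  (c) BW = 46.33 Hz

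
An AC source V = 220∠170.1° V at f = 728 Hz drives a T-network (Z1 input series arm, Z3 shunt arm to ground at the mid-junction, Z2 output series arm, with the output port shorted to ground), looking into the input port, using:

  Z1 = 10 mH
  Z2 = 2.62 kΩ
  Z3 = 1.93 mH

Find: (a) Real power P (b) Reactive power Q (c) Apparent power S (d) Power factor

Step 1 — Angular frequency: ω = 2π·f = 2π·728 = 4574 rad/s.
Step 2 — Component impedances:
  Z1: Z = jωL = j·4574·0.01 = 0 + j45.74 Ω
  Z2: Z = R = 2620 Ω
  Z3: Z = jωL = j·4574·0.00193 = 0 + j8.828 Ω
Step 3 — With the output port shorted to ground, the output series arm Z2 runs from the junction to ground; the shunt arm Z3 also runs from the junction to ground. They appear in parallel: Z3 || Z2 = 0.02975 + j8.828 Ω.
Step 4 — Series with input arm Z1: Z_in = Z1 + (Z3 || Z2) = 0.02975 + j54.57 Ω = 54.57∠90.0° Ω.
Step 5 — Source phasor: V = 220∠170.1° V = -216.7 + j37.82 V.
Step 6 — Current: I = V / Z = 0.691 + j3.972 A = 4.032∠80.1° A.
Step 7 — Complex power: S = V·I* = 0.4835 + j886.9 VA.
Step 8 — Real power: P = Re(S) = 0.4835 W.
Step 9 — Reactive power: Q = Im(S) = 886.9 VAR.
Step 10 — Apparent power: |S| = 886.9 VA.
Step 11 — Power factor: PF = P/|S| = 0.0005451 (lagging).

(a) P = 0.4835 W  (b) Q = 886.9 VAR  (c) S = 886.9 VA  (d) PF = 0.0005451 (lagging)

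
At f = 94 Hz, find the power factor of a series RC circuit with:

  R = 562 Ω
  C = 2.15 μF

Step 1 — Angular frequency: ω = 2π·f = 2π·94 = 590.6 rad/s.
Step 2 — Component impedances:
  R: Z = R = 562 Ω
  C: Z = 1/(jωC) = -j/(ω·C) = 0 - j787.5 Ω
Step 3 — Series combination: Z_total = R + C = 562 - j787.5 Ω = 967.5∠-54.5° Ω.
Step 4 — Power factor: PF = cos(φ) = Re(Z)/|Z| = 562/967.5 = 0.5809.
Step 5 — Type: Im(Z) = -787.5 ⇒ leading (phase φ = -54.5°).

PF = 0.5809 (leading, φ = -54.5°)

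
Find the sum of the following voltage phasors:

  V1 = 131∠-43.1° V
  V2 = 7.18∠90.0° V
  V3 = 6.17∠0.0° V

Step 1 — Convert each phasor to rectangular form:
  V1 = 131·(cos(-43.1°) + j·sin(-43.1°)) = 95.65 - j89.51 V
  V2 = 7.18·(cos(90.0°) + j·sin(90.0°)) = 0 + j7.18 V
  V3 = 6.17·(cos(0.0°) + j·sin(0.0°)) = 6.17 V
Step 2 — Sum components: V_total = 101.8 - j82.33 V.
Step 3 — Convert to polar: |V_total| = 130.9 V, ∠V_total = -39.0°.

V_total = 130.9∠-39.0° V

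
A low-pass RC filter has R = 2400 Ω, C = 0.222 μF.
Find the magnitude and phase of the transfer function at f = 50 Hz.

Step 1 — Angular frequency: ω = 2π·50 = 314.2 rad/s.
Step 2 — Transfer function: H(jω) = 1/(1 + jωRC).
Step 3 — Denominator: 1 + jωRC = 1 + j·314.2·2400·2.22e-07 = 1 + j0.1674.
Step 4 — H = 0.9727 - j0.1628.
Step 5 — Magnitude: |H| = 0.9863 (-0.1 dB); phase: φ = -9.5°.

|H| = 0.9863 (-0.1 dB), φ = -9.5°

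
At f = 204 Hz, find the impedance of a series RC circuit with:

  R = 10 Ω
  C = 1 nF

Step 1 — Angular frequency: ω = 2π·f = 2π·204 = 1282 rad/s.
Step 2 — Component impedances:
  R: Z = R = 10 Ω
  C: Z = 1/(jωC) = -j/(ω·C) = 0 - j7.802e+05 Ω
Step 3 — Series combination: Z_total = R + C = 10 - j7.802e+05 Ω = 7.802e+05∠-90.0° Ω.

Z = 10 - j7.802e+05 Ω = 7.802e+05∠-90.0° Ω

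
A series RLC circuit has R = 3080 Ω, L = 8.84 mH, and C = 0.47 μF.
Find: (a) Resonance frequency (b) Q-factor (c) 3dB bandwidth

Step 1 — Resonance: ω₀ = 1/√(LC) = 1/√(0.00884·4.7e-07) = 1.551e+04 rad/s.
Step 2 — f₀ = ω₀/(2π) = 2469 Hz.
Step 3 — Series Q: Q = ω₀L/R = 1.551e+04·0.00884/3080 = 0.04453.
Step 4 — Bandwidth: Δω = ω₀/Q = 3.484e+05 rad/s; BW = Δω/(2π) = 5.545e+04 Hz.

(a) f₀ = 2469 Hz  (b) Q = 0.04453  (c) BW = 5.545e+04 Hz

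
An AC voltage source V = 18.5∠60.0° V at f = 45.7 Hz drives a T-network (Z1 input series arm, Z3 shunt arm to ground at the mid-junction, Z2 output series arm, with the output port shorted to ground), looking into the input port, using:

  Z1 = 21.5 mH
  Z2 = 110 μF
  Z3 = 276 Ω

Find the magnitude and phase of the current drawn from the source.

Step 1 — Angular frequency: ω = 2π·f = 2π·45.7 = 287.1 rad/s.
Step 2 — Component impedances:
  Z1: Z = jωL = j·287.1·0.0215 = 0 + j6.174 Ω
  Z2: Z = 1/(jωC) = -j/(ω·C) = 0 - j31.66 Ω
  Z3: Z = R = 276 Ω
Step 3 — With the output port shorted to ground, the output series arm Z2 runs from the junction to ground; the shunt arm Z3 also runs from the junction to ground. They appear in parallel: Z3 || Z2 = 3.585 - j31.25 Ω.
Step 4 — Series with input arm Z1: Z_in = Z1 + (Z3 || Z2) = 3.585 - j25.08 Ω = 25.33∠-81.9° Ω.
Step 5 — Source phasor: V = 18.5∠60.0° V = 9.25 + j16.02 V.
Step 6 — Ohm's law: I = V / Z_total = (9.25 + j16.02) / (3.585 - j25.08) = -0.5745 + j0.451 A.
Step 7 — Convert to polar: |I| = 0.7304 A, ∠I = 141.9°.

I = 0.7304∠141.9° A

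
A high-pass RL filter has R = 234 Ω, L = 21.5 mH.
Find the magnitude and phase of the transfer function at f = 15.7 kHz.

Step 1 — Angular frequency: ω = 2π·1.57e+04 = 9.865e+04 rad/s.
Step 2 — Transfer function: H(jω) = jωL/(R + jωL).
Step 3 — Numerator jωL = j·2121; denominator R + jωL = 234 + j2121.
Step 4 — H = 0.988 + j0.109.
Step 5 — Magnitude: |H| = 0.994 (-0.1 dB); phase: φ = 6.3°.

|H| = 0.994 (-0.1 dB), φ = 6.3°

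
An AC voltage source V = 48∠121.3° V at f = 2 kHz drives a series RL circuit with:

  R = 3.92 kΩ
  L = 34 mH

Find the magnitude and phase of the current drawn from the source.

Step 1 — Angular frequency: ω = 2π·f = 2π·2000 = 1.257e+04 rad/s.
Step 2 — Component impedances:
  R: Z = R = 3920 Ω
  L: Z = jωL = j·1.257e+04·0.034 = 0 + j427.3 Ω
Step 3 — Series combination: Z_total = R + L = 3920 + j427.3 Ω = 3943∠6.2° Ω.
Step 4 — Source phasor: V = 48∠121.3° V = -24.94 + j41.01 V.
Step 5 — Ohm's law: I = V / Z_total = (-24.94 + j41.01) / (3920 + j427.3) = -0.00516 + j0.01103 A.
Step 6 — Convert to polar: |I| = 0.01217 A, ∠I = 115.1°.

I = 0.01217∠115.1° A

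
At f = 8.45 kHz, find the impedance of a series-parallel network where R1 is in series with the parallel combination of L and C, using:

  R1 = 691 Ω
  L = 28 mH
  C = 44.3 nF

Step 1 — Angular frequency: ω = 2π·f = 2π·8450 = 5.309e+04 rad/s.
Step 2 — Component impedances:
  R1: Z = R = 691 Ω
  L: Z = jωL = j·5.309e+04·0.028 = 0 + j1487 Ω
  C: Z = 1/(jωC) = -j/(ω·C) = 0 - j425.2 Ω
Step 3 — Parallel branch: L || C = 1/(1/L + 1/C) = 0 - j595.5 Ω.
Step 4 — Series with R1: Z_total = R1 + (L || C) = 691 - j595.5 Ω = 912.2∠-40.8° Ω.

Z = 691 - j595.5 Ω = 912.2∠-40.8° Ω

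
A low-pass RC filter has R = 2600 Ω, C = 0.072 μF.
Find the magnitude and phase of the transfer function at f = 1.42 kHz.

Step 1 — Angular frequency: ω = 2π·1420 = 8922 rad/s.
Step 2 — Transfer function: H(jω) = 1/(1 + jωRC).
Step 3 — Denominator: 1 + jωRC = 1 + j·8922·2600·7.2e-08 = 1 + j1.67.
Step 4 — H = 0.2639 - j0.4407.
Step 5 — Magnitude: |H| = 0.5137 (-5.8 dB); phase: φ = -59.1°.

|H| = 0.5137 (-5.8 dB), φ = -59.1°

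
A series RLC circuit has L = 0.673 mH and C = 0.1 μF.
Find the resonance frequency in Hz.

Step 1 — Resonance condition Im(Z)=0 gives ω₀ = 1/√(LC).
Step 2 — ω₀ = 1/√(0.000673·1e-07) = 1.219e+05 rad/s.
Step 3 — f₀ = ω₀/(2π) = 1.94e+04 Hz.

f₀ = 1.94e+04 Hz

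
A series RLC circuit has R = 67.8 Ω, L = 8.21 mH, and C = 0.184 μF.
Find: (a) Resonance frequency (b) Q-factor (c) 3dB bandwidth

Step 1 — Resonance condition Im(Z)=0 gives ω₀ = 1/√(LC).
Step 2 — ω₀ = 1/√(0.00821·1.84e-07) = 2.573e+04 rad/s.
Step 3 — f₀ = ω₀/(2π) = 4095 Hz.
Step 4 — Series Q: Q = ω₀L/R = 2.573e+04·0.00821/67.8 = 3.116.
Step 5 — 3dB bandwidth: Δω = ω₀/Q = 8258 rad/s; BW = Δω/(2π) = 1314 Hz.

(a) f₀ = 4095 Hz  (b) Q = 3.116  (c) BW = 1314 Hz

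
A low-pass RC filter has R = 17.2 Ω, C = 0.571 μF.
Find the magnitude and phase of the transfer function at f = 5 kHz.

Step 1 — Angular frequency: ω = 2π·5000 = 3.142e+04 rad/s.
Step 2 — Transfer function: H(jω) = 1/(1 + jωRC).
Step 3 — Denominator: 1 + jωRC = 1 + j·3.142e+04·17.2·5.71e-07 = 1 + j0.3085.
Step 4 — H = 0.9131 - j0.2817.
Step 5 — Magnitude: |H| = 0.9556 (-0.4 dB); phase: φ = -17.1°.

|H| = 0.9556 (-0.4 dB), φ = -17.1°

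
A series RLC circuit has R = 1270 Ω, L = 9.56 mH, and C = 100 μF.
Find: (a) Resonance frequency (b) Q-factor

Step 1 — Resonance condition Im(Z)=0 gives ω₀ = 1/√(LC).
Step 2 — ω₀ = 1/√(0.00956·0.0001) = 1023 rad/s.
Step 3 — f₀ = ω₀/(2π) = 162.8 Hz.
Step 4 — Series Q: Q = ω₀L/R = 1023·0.00956/1270 = 0.007699.

(a) f₀ = 162.8 Hz  (b) Q = 0.007699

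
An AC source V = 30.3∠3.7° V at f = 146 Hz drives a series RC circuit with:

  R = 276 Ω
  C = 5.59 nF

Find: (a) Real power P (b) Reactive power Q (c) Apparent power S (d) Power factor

Step 1 — Angular frequency: ω = 2π·f = 2π·146 = 917.3 rad/s.
Step 2 — Component impedances:
  R: Z = R = 276 Ω
  C: Z = 1/(jωC) = -j/(ω·C) = 0 - j1.95e+05 Ω
Step 3 — Series combination: Z_total = R + C = 276 - j1.95e+05 Ω = 1.95e+05∠-89.9° Ω.
Step 4 — Source phasor: V = 30.3∠3.7° V = 30.24 + j1.955 V.
Step 5 — Current: I = V / Z = -9.807e-06 + j0.0001551 A = 0.0001554∠93.6° A.
Step 6 — Complex power: S = V·I* = 6.663e-06 - j0.004708 VA.
Step 7 — Real power: P = Re(S) = 6.663e-06 W.
Step 8 — Reactive power: Q = Im(S) = -0.004708 VAR.
Step 9 — Apparent power: |S| = 0.004708 VA.
Step 10 — Power factor: PF = P/|S| = 0.001415 (leading).

(a) P = 6.663e-06 W  (b) Q = -0.004708 VAR  (c) S = 0.004708 VA  (d) PF = 0.001415 (leading)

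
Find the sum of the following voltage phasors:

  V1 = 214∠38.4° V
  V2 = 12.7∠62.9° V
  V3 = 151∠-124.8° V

Step 1 — Convert each phasor to rectangular form:
  V1 = 214·(cos(38.4°) + j·sin(38.4°)) = 167.7 + j132.9 V
  V2 = 12.7·(cos(62.9°) + j·sin(62.9°)) = 5.785 + j11.31 V
  V3 = 151·(cos(-124.8°) + j·sin(-124.8°)) = -86.18 - j124 V
Step 2 — Sum components: V_total = 87.32 + j20.24 V.
Step 3 — Convert to polar: |V_total| = 89.63 V, ∠V_total = 13.0°.

V_total = 89.63∠13.0° V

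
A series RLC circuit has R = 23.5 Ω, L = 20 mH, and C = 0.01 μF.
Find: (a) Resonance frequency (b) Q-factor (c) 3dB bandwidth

Step 1 — Resonance: ω₀ = 1/√(LC) = 1/√(0.02·1e-08) = 7.071e+04 rad/s.
Step 2 — f₀ = ω₀/(2π) = 1.125e+04 Hz.
Step 3 — Series Q: Q = ω₀L/R = 7.071e+04·0.02/23.5 = 60.18.
Step 4 — Bandwidth: Δω = ω₀/Q = 1175 rad/s; BW = Δω/(2π) = 187 Hz.

(a) f₀ = 1.125e+04 Hz  (b) Q = 60.18  (c) BW = 187 Hz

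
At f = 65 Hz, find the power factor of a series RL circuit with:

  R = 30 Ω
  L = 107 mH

Step 1 — Angular frequency: ω = 2π·f = 2π·65 = 408.4 rad/s.
Step 2 — Component impedances:
  R: Z = R = 30 Ω
  L: Z = jωL = j·408.4·0.107 = 0 + j43.7 Ω
Step 3 — Series combination: Z_total = R + L = 30 + j43.7 Ω = 53.01∠55.5° Ω.
Step 4 — Power factor: PF = cos(φ) = Re(Z)/|Z| = 30/53.006 = 0.566.
Step 5 — Type: Im(Z) = 43.7 ⇒ lagging (phase φ = 55.5°).

PF = 0.566 (lagging, φ = 55.5°)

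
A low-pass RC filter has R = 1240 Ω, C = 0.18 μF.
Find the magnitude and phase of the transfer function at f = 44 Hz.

Step 1 — Angular frequency: ω = 2π·44 = 276.5 rad/s.
Step 2 — Transfer function: H(jω) = 1/(1 + jωRC).
Step 3 — Denominator: 1 + jωRC = 1 + j·276.5·1240·1.8e-07 = 1 + j0.06171.
Step 4 — H = 0.9962 - j0.06147.
Step 5 — Magnitude: |H| = 0.9981 (-0.0 dB); phase: φ = -3.5°.

|H| = 0.9981 (-0.0 dB), φ = -3.5°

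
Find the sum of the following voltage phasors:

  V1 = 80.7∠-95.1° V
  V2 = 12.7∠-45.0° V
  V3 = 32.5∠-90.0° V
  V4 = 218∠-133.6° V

Step 1 — Convert each phasor to rectangular form:
  V1 = 80.7·(cos(-95.1°) + j·sin(-95.1°)) = -7.174 - j80.38 V
  V2 = 12.7·(cos(-45.0°) + j·sin(-45.0°)) = 8.98 - j8.98 V
  V3 = 32.5·(cos(-90.0°) + j·sin(-90.0°)) = 0 - j32.5 V
  V4 = 218·(cos(-133.6°) + j·sin(-133.6°)) = -150.3 - j157.9 V
Step 2 — Sum components: V_total = -148.5 - j279.7 V.
Step 3 — Convert to polar: |V_total| = 316.7 V, ∠V_total = -118.0°.

V_total = 316.7∠-118.0° V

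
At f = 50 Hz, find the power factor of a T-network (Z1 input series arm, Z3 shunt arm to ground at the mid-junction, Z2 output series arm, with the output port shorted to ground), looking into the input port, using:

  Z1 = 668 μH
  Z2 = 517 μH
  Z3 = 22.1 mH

Step 1 — Angular frequency: ω = 2π·f = 2π·50 = 314.2 rad/s.
Step 2 — Component impedances:
  Z1: Z = jωL = j·314.2·0.000668 = 0 + j0.2099 Ω
  Z2: Z = jωL = j·314.2·0.000517 = 0 + j0.1624 Ω
  Z3: Z = jωL = j·314.2·0.0221 = 0 + j6.943 Ω
Step 3 — With the output port shorted to ground, the output series arm Z2 runs from the junction to ground; the shunt arm Z3 also runs from the junction to ground. They appear in parallel: Z3 || Z2 = 0 + j0.1587 Ω.
Step 4 — Series with input arm Z1: Z_in = Z1 + (Z3 || Z2) = 0 + j0.3686 Ω = 0.3686∠90.0° Ω.
Step 5 — Power factor: PF = cos(φ) = Re(Z)/|Z| = 0/0.3686 = 0.
Step 6 — Type: Im(Z) = 0.3686 ⇒ lagging (phase φ = 90.0°).

PF = 0 (lagging, φ = 90.0°)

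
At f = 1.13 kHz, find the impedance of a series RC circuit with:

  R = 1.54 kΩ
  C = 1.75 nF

Step 1 — Angular frequency: ω = 2π·f = 2π·1130 = 7100 rad/s.
Step 2 — Component impedances:
  R: Z = R = 1540 Ω
  C: Z = 1/(jωC) = -j/(ω·C) = 0 - j8.048e+04 Ω
Step 3 — Series combination: Z_total = R + C = 1540 - j8.048e+04 Ω = 8.05e+04∠-88.9° Ω.

Z = 1540 - j8.048e+04 Ω = 8.05e+04∠-88.9° Ω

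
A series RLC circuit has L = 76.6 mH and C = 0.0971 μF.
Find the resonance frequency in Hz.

Step 1 — Resonance condition Im(Z)=0 gives ω₀ = 1/√(LC).
Step 2 — ω₀ = 1/√(0.0766·9.71e-08) = 1.16e+04 rad/s.
Step 3 — f₀ = ω₀/(2π) = 1845 Hz.

f₀ = 1845 Hz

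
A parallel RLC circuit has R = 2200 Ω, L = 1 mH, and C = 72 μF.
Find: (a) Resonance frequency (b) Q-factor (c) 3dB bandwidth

Step 1 — Resonance: ω₀ = 1/√(LC) = 1/√(0.001·7.2e-05) = 3727 rad/s.
Step 2 — f₀ = ω₀/(2π) = 593.1 Hz.
Step 3 — Parallel Q: Q = R/(ω₀L) = 2200/(3727·0.001) = 590.3.
Step 4 — Bandwidth: Δω = ω₀/Q = 6.313 rad/s; BW = Δω/(2π) = 1.005 Hz.

(a) f₀ = 593.1 Hz  (b) Q = 590.3  (c) BW = 1.005 Hz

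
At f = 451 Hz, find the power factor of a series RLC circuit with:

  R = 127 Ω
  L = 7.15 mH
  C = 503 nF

Step 1 — Angular frequency: ω = 2π·f = 2π·451 = 2834 rad/s.
Step 2 — Component impedances:
  R: Z = R = 127 Ω
  L: Z = jωL = j·2834·0.00715 = 0 + j20.26 Ω
  C: Z = 1/(jωC) = -j/(ω·C) = 0 - j701.6 Ω
Step 3 — Series combination: Z_total = R + L + C = 127 - j681.3 Ω = 693.1∠-79.4° Ω.
Step 4 — Power factor: PF = cos(φ) = Re(Z)/|Z| = 127/693.1 = 0.1832.
Step 5 — Type: Im(Z) = -681.3 ⇒ leading (phase φ = -79.4°).

PF = 0.1832 (leading, φ = -79.4°)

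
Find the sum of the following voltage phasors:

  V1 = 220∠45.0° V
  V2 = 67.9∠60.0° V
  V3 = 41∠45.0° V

Step 1 — Convert each phasor to rectangular form:
  V1 = 220·(cos(45.0°) + j·sin(45.0°)) = 155.6 + j155.6 V
  V2 = 67.9·(cos(60.0°) + j·sin(60.0°)) = 33.95 + j58.8 V
  V3 = 41·(cos(45.0°) + j·sin(45.0°)) = 28.99 + j28.99 V
Step 2 — Sum components: V_total = 218.5 + j243.4 V.
Step 3 — Convert to polar: |V_total| = 327.1 V, ∠V_total = 48.1°.

V_total = 327.1∠48.1° V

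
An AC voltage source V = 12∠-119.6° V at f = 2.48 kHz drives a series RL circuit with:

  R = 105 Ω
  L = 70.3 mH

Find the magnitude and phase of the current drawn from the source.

Step 1 — Angular frequency: ω = 2π·f = 2π·2480 = 1.558e+04 rad/s.
Step 2 — Component impedances:
  R: Z = R = 105 Ω
  L: Z = jωL = j·1.558e+04·0.0703 = 0 + j1095 Ω
Step 3 — Series combination: Z_total = R + L = 105 + j1095 Ω = 1100∠84.5° Ω.
Step 4 — Source phasor: V = 12∠-119.6° V = -5.927 - j10.43 V.
Step 5 — Ohm's law: I = V / Z_total = (-5.927 - j10.43) / (105 + j1095) = -0.009952 + j0.004457 A.
Step 6 — Convert to polar: |I| = 0.0109 A, ∠I = 155.9°.

I = 0.0109∠155.9° A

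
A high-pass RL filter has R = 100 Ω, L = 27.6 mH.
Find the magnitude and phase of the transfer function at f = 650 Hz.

Step 1 — Angular frequency: ω = 2π·650 = 4084 rad/s.
Step 2 — Transfer function: H(jω) = jωL/(R + jωL).
Step 3 — Numerator jωL = j·112.7; denominator R + jωL = 100 + j112.7.
Step 4 — H = 0.5596 + j0.4964.
Step 5 — Magnitude: |H| = 0.7481 (-2.5 dB); phase: φ = 41.6°.

|H| = 0.7481 (-2.5 dB), φ = 41.6°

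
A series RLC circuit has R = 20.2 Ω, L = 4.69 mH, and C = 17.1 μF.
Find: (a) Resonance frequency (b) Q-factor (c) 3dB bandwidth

Step 1 — Resonance: ω₀ = 1/√(LC) = 1/√(0.00469·1.71e-05) = 3531 rad/s.
Step 2 — f₀ = ω₀/(2π) = 562 Hz.
Step 3 — Series Q: Q = ω₀L/R = 3531·0.00469/20.2 = 0.8199.
Step 4 — Bandwidth: Δω = ω₀/Q = 4307 rad/s; BW = Δω/(2π) = 685.5 Hz.

(a) f₀ = 562 Hz  (b) Q = 0.8199  (c) BW = 685.5 Hz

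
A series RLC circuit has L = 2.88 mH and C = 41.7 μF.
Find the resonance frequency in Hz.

Step 1 — Resonance condition Im(Z)=0 gives ω₀ = 1/√(LC).
Step 2 — ω₀ = 1/√(0.00288·4.17e-05) = 2886 rad/s.
Step 3 — f₀ = ω₀/(2π) = 459.3 Hz.

f₀ = 459.3 Hz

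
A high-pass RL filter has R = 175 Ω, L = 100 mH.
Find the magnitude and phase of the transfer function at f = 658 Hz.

Step 1 — Angular frequency: ω = 2π·658 = 4134 rad/s.
Step 2 — Transfer function: H(jω) = jωL/(R + jωL).
Step 3 — Numerator jωL = j·413.4; denominator R + jωL = 175 + j413.4.
Step 4 — H = 0.8481 + j0.359.
Step 5 — Magnitude: |H| = 0.9209 (-0.7 dB); phase: φ = 22.9°.

|H| = 0.9209 (-0.7 dB), φ = 22.9°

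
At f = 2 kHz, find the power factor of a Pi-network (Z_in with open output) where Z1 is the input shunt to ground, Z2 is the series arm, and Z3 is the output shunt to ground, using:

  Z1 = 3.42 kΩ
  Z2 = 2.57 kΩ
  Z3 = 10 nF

Step 1 — Angular frequency: ω = 2π·f = 2π·2000 = 1.257e+04 rad/s.
Step 2 — Component impedances:
  Z1: Z = R = 3420 Ω
  Z2: Z = R = 2570 Ω
  Z3: Z = 1/(jωC) = -j/(ω·C) = 0 - j7958 Ω
Step 3 — With open output, the series arm Z2 and the output shunt Z3 appear in series to ground: Z2 + Z3 = 2570 - j7958 Ω.
Step 4 — Parallel with input shunt Z1: Z_in = Z1 || (Z2 + Z3) = 2714 - j938.2 Ω = 2871∠-19.1° Ω.
Step 5 — Power factor: PF = cos(φ) = Re(Z)/|Z| = 2713.8/2871.4 = 0.9451.
Step 6 — Type: Im(Z) = -938.2 ⇒ leading (phase φ = -19.1°).

PF = 0.9451 (leading, φ = -19.1°)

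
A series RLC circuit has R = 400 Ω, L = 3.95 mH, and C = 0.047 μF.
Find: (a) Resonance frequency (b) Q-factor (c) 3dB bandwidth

Step 1 — Resonance condition Im(Z)=0 gives ω₀ = 1/√(LC).
Step 2 — ω₀ = 1/√(0.00395·4.7e-08) = 7.339e+04 rad/s.
Step 3 — f₀ = ω₀/(2π) = 1.168e+04 Hz.
Step 4 — Series Q: Q = ω₀L/R = 7.339e+04·0.00395/400 = 0.7248.
Step 5 — 3dB bandwidth: Δω = ω₀/Q = 1.013e+05 rad/s; BW = Δω/(2π) = 1.612e+04 Hz.

(a) f₀ = 1.168e+04 Hz  (b) Q = 0.7248  (c) BW = 1.612e+04 Hz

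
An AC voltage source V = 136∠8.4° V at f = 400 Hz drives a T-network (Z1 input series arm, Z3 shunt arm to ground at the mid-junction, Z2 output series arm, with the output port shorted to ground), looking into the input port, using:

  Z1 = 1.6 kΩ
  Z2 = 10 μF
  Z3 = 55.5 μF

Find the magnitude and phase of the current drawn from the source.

Step 1 — Angular frequency: ω = 2π·f = 2π·400 = 2513 rad/s.
Step 2 — Component impedances:
  Z1: Z = R = 1600 Ω
  Z2: Z = 1/(jωC) = -j/(ω·C) = 0 - j39.79 Ω
  Z3: Z = 1/(jωC) = -j/(ω·C) = 0 - j7.169 Ω
Step 3 — With the output port shorted to ground, the output series arm Z2 runs from the junction to ground; the shunt arm Z3 also runs from the junction to ground. They appear in parallel: Z3 || Z2 = 0 - j6.075 Ω.
Step 4 — Series with input arm Z1: Z_in = Z1 + (Z3 || Z2) = 1600 - j6.075 Ω = 1600∠-0.2° Ω.
Step 5 — Source phasor: V = 136∠8.4° V = 134.5 + j19.87 V.
Step 6 — Ohm's law: I = V / Z_total = (134.5 + j19.87) / (1600 - j6.075) = 0.08404 + j0.01274 A.
Step 7 — Convert to polar: |I| = 0.085 A, ∠I = 8.6°.

I = 0.085∠8.6° A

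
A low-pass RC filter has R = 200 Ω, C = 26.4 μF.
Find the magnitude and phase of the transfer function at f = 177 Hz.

Step 1 — Angular frequency: ω = 2π·177 = 1112 rad/s.
Step 2 — Transfer function: H(jω) = 1/(1 + jωRC).
Step 3 — Denominator: 1 + jωRC = 1 + j·1112·200·2.64e-05 = 1 + j5.872.
Step 4 — H = 0.02818 - j0.1655.
Step 5 — Magnitude: |H| = 0.1679 (-15.5 dB); phase: φ = -80.3°.

|H| = 0.1679 (-15.5 dB), φ = -80.3°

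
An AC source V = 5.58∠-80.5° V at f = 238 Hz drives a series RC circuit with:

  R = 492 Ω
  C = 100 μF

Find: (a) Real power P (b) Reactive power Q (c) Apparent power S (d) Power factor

Step 1 — Angular frequency: ω = 2π·f = 2π·238 = 1495 rad/s.
Step 2 — Component impedances:
  R: Z = R = 492 Ω
  C: Z = 1/(jωC) = -j/(ω·C) = 0 - j6.687 Ω
Step 3 — Series combination: Z_total = R + C = 492 - j6.687 Ω = 492∠-0.8° Ω.
Step 4 — Source phasor: V = 5.58∠-80.5° V = 0.921 - j5.503 V.
Step 5 — Current: I = V / Z = 0.002024 - j0.01116 A = 0.01134∠-79.7° A.
Step 6 — Complex power: S = V·I* = 0.06327 - j0.00086 VA.
Step 7 — Real power: P = Re(S) = 0.06327 W.
Step 8 — Reactive power: Q = Im(S) = -0.00086 VAR.
Step 9 — Apparent power: |S| = 0.06328 VA.
Step 10 — Power factor: PF = P/|S| = 0.9999 (leading).

(a) P = 0.06327 W  (b) Q = -0.00086 VAR  (c) S = 0.06328 VA  (d) PF = 0.9999 (leading)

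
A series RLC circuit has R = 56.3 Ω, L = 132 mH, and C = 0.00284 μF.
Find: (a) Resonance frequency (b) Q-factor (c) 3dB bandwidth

Step 1 — Resonance condition Im(Z)=0 gives ω₀ = 1/√(LC).
Step 2 — ω₀ = 1/√(0.132·2.84e-09) = 5.165e+04 rad/s.
Step 3 — f₀ = ω₀/(2π) = 8220 Hz.
Step 4 — Series Q: Q = ω₀L/R = 5.165e+04·0.132/56.3 = 121.1.
Step 5 — 3dB bandwidth: Δω = ω₀/Q = 426.5 rad/s; BW = Δω/(2π) = 67.88 Hz.

(a) f₀ = 8220 Hz  (b) Q = 121.1  (c) BW = 67.88 Hz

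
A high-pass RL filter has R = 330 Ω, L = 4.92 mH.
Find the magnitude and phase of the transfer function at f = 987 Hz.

Step 1 — Angular frequency: ω = 2π·987 = 6202 rad/s.
Step 2 — Transfer function: H(jω) = jωL/(R + jωL).
Step 3 — Numerator jωL = j·30.51; denominator R + jωL = 330 + j30.51.
Step 4 — H = 0.008476 + j0.09168.
Step 5 — Magnitude: |H| = 0.09207 (-20.7 dB); phase: φ = 84.7°.

|H| = 0.09207 (-20.7 dB), φ = 84.7°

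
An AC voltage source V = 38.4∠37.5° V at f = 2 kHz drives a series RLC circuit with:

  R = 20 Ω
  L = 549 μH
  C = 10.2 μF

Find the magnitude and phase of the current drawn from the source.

Step 1 — Angular frequency: ω = 2π·f = 2π·2000 = 1.257e+04 rad/s.
Step 2 — Component impedances:
  R: Z = R = 20 Ω
  L: Z = jωL = j·1.257e+04·0.000549 = 0 + j6.899 Ω
  C: Z = 1/(jωC) = -j/(ω·C) = 0 - j7.802 Ω
Step 3 — Series combination: Z_total = R + L + C = 20 - j0.9028 Ω = 20.02∠-2.6° Ω.
Step 4 — Source phasor: V = 38.4∠37.5° V = 30.46 + j23.38 V.
Step 5 — Ohm's law: I = V / Z_total = (30.46 + j23.38) / (20 - j0.9028) = 1.467 + j1.235 A.
Step 6 — Convert to polar: |I| = 1.918 A, ∠I = 40.1°.

I = 1.918∠40.1° A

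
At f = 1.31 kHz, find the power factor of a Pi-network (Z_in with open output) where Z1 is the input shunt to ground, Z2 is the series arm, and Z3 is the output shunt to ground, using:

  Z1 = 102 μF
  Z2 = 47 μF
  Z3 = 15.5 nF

Step 1 — Angular frequency: ω = 2π·f = 2π·1310 = 8231 rad/s.
Step 2 — Component impedances:
  Z1: Z = 1/(jωC) = -j/(ω·C) = 0 - j1.191 Ω
  Z2: Z = 1/(jωC) = -j/(ω·C) = 0 - j2.585 Ω
  Z3: Z = 1/(jωC) = -j/(ω·C) = 0 - j7838 Ω
Step 3 — With open output, the series arm Z2 and the output shunt Z3 appear in series to ground: Z2 + Z3 = 0 - j7841 Ω.
Step 4 — Parallel with input shunt Z1: Z_in = Z1 || (Z2 + Z3) = 0 - j1.191 Ω = 1.191∠-90.0° Ω.
Step 5 — Power factor: PF = cos(φ) = Re(Z)/|Z| = 0/1.191 = 0.
Step 6 — Type: Im(Z) = -1.191 ⇒ leading (phase φ = -90.0°).

PF = 0 (leading, φ = -90.0°)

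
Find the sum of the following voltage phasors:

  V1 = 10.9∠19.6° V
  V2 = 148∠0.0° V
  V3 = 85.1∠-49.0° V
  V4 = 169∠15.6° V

Step 1 — Convert each phasor to rectangular form:
  V1 = 10.9·(cos(19.6°) + j·sin(19.6°)) = 10.27 + j3.656 V
  V2 = 148·(cos(0.0°) + j·sin(0.0°)) = 148 V
  V3 = 85.1·(cos(-49.0°) + j·sin(-49.0°)) = 55.83 - j64.23 V
  V4 = 169·(cos(15.6°) + j·sin(15.6°)) = 162.8 + j45.45 V
Step 2 — Sum components: V_total = 376.9 - j15.12 V.
Step 3 — Convert to polar: |V_total| = 377.2 V, ∠V_total = -2.3°.

V_total = 377.2∠-2.3° V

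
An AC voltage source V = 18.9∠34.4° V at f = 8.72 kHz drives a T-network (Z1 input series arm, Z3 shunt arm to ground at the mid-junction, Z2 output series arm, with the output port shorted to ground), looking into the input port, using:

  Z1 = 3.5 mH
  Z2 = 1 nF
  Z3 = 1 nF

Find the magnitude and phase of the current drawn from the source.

Step 1 — Angular frequency: ω = 2π·f = 2π·8720 = 5.479e+04 rad/s.
Step 2 — Component impedances:
  Z1: Z = jωL = j·5.479e+04·0.0035 = 0 + j191.8 Ω
  Z2: Z = 1/(jωC) = -j/(ω·C) = 0 - j1.825e+04 Ω
  Z3: Z = 1/(jωC) = -j/(ω·C) = 0 - j1.825e+04 Ω
Step 3 — With the output port shorted to ground, the output series arm Z2 runs from the junction to ground; the shunt arm Z3 also runs from the junction to ground. They appear in parallel: Z3 || Z2 = 0 - j9126 Ω.
Step 4 — Series with input arm Z1: Z_in = Z1 + (Z3 || Z2) = 0 - j8934 Ω = 8934∠-90.0° Ω.
Step 5 — Source phasor: V = 18.9∠34.4° V = 15.59 + j10.68 V.
Step 6 — Ohm's law: I = V / Z_total = (15.59 + j10.68) / (0 - j8934) = -0.001195 + j0.001746 A.
Step 7 — Convert to polar: |I| = 0.002115 A, ∠I = 124.4°.

I = 0.002115∠124.4° A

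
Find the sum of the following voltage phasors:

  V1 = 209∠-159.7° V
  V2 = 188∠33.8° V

Step 1 — Convert each phasor to rectangular form:
  V1 = 209·(cos(-159.7°) + j·sin(-159.7°)) = -196 - j72.51 V
  V2 = 188·(cos(33.8°) + j·sin(33.8°)) = 156.2 + j104.6 V
Step 2 — Sum components: V_total = -39.79 + j32.07 V.
Step 3 — Convert to polar: |V_total| = 51.11 V, ∠V_total = 141.1°.

V_total = 51.11∠141.1° V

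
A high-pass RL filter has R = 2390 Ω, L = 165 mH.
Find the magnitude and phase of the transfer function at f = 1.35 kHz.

Step 1 — Angular frequency: ω = 2π·1350 = 8482 rad/s.
Step 2 — Transfer function: H(jω) = jωL/(R + jωL).
Step 3 — Numerator jωL = j·1400; denominator R + jωL = 2390 + j1400.
Step 4 — H = 0.2554 + j0.4361.
Step 5 — Magnitude: |H| = 0.5053 (-5.9 dB); phase: φ = 59.6°.

|H| = 0.5053 (-5.9 dB), φ = 59.6°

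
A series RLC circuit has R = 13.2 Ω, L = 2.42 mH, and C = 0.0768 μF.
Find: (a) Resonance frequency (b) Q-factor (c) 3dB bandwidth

Step 1 — Resonance: ω₀ = 1/√(LC) = 1/√(0.00242·7.68e-08) = 7.335e+04 rad/s.
Step 2 — f₀ = ω₀/(2π) = 1.167e+04 Hz.
Step 3 — Series Q: Q = ω₀L/R = 7.335e+04·0.00242/13.2 = 13.45.
Step 4 — Bandwidth: Δω = ω₀/Q = 5455 rad/s; BW = Δω/(2π) = 868.1 Hz.

(a) f₀ = 1.167e+04 Hz  (b) Q = 13.45  (c) BW = 868.1 Hz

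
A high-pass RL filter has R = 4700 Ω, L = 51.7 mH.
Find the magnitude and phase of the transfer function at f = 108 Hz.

Step 1 — Angular frequency: ω = 2π·108 = 678.6 rad/s.
Step 2 — Transfer function: H(jω) = jωL/(R + jωL).
Step 3 — Numerator jωL = j·35.08; denominator R + jωL = 4700 + j35.08.
Step 4 — H = 5.571e-05 + j0.007464.
Step 5 — Magnitude: |H| = 0.007464 (-42.5 dB); phase: φ = 89.6°.

|H| = 0.007464 (-42.5 dB), φ = 89.6°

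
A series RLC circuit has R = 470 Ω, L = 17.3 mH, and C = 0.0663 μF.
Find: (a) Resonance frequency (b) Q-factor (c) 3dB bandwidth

Step 1 — Resonance condition Im(Z)=0 gives ω₀ = 1/√(LC).
Step 2 — ω₀ = 1/√(0.0173·6.63e-08) = 2.953e+04 rad/s.
Step 3 — f₀ = ω₀/(2π) = 4699 Hz.
Step 4 — Series Q: Q = ω₀L/R = 2.953e+04·0.0173/470 = 1.087.
Step 5 — 3dB bandwidth: Δω = ω₀/Q = 2.717e+04 rad/s; BW = Δω/(2π) = 4324 Hz.

(a) f₀ = 4699 Hz  (b) Q = 1.087  (c) BW = 4324 Hz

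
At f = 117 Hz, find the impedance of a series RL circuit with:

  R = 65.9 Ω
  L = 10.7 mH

Step 1 — Angular frequency: ω = 2π·f = 2π·117 = 735.1 rad/s.
Step 2 — Component impedances:
  R: Z = R = 65.9 Ω
  L: Z = jωL = j·735.1·0.0107 = 0 + j7.866 Ω
Step 3 — Series combination: Z_total = R + L = 65.9 + j7.866 Ω = 66.37∠6.8° Ω.

Z = 65.9 + j7.866 Ω = 66.37∠6.8° Ω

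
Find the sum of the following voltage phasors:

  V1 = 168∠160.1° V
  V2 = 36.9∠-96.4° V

Step 1 — Convert each phasor to rectangular form:
  V1 = 168·(cos(160.1°) + j·sin(160.1°)) = -158 + j57.18 V
  V2 = 36.9·(cos(-96.4°) + j·sin(-96.4°)) = -4.113 - j36.67 V
Step 2 — Sum components: V_total = -162.1 + j20.51 V.
Step 3 — Convert to polar: |V_total| = 163.4 V, ∠V_total = 172.8°.

V_total = 163.4∠172.8° V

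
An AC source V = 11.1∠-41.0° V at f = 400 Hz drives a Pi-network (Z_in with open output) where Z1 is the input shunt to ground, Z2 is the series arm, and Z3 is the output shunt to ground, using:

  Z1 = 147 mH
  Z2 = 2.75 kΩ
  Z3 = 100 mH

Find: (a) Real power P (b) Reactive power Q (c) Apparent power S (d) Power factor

Step 1 — Angular frequency: ω = 2π·f = 2π·400 = 2513 rad/s.
Step 2 — Component impedances:
  Z1: Z = jωL = j·2513·0.147 = 0 + j369.5 Ω
  Z2: Z = R = 2750 Ω
  Z3: Z = jωL = j·2513·0.1 = 0 + j251.3 Ω
Step 3 — With open output, the series arm Z2 and the output shunt Z3 appear in series to ground: Z2 + Z3 = 2750 + j251.3 Ω.
Step 4 — Parallel with input shunt Z1: Z_in = Z1 || (Z2 + Z3) = 47.23 + j358.8 Ω = 361.9∠82.5° Ω.
Step 5 — Source phasor: V = 11.1∠-41.0° V = 8.377 - j7.282 V.
Step 6 — Current: I = V / Z = -0.01693 - j0.02558 A = 0.03067∠-123.5° A.
Step 7 — Complex power: S = V·I* = 0.04443 + j0.3376 VA.
Step 8 — Real power: P = Re(S) = 0.04443 W.
Step 9 — Reactive power: Q = Im(S) = 0.3376 VAR.
Step 10 — Apparent power: |S| = 0.3405 VA.
Step 11 — Power factor: PF = P/|S| = 0.1305 (lagging).

(a) P = 0.04443 W  (b) Q = 0.3376 VAR  (c) S = 0.3405 VA  (d) PF = 0.1305 (lagging)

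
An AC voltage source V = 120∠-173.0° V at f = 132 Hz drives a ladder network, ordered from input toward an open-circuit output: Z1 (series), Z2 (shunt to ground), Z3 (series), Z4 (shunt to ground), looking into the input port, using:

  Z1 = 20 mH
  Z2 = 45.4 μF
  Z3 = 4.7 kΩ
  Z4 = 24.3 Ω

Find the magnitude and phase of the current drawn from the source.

Step 1 — Angular frequency: ω = 2π·f = 2π·132 = 829.4 rad/s.
Step 2 — Component impedances:
  Z1: Z = jωL = j·829.4·0.02 = 0 + j16.59 Ω
  Z2: Z = 1/(jωC) = -j/(ω·C) = 0 - j26.56 Ω
  Z3: Z = R = 4700 Ω
  Z4: Z = R = 24.3 Ω
Step 3 — Ladder network (open output): work backward from the far end, alternating series and parallel combinations. Z_in = 0.1493 - j9.969 Ω = 9.97∠-89.1° Ω.
Step 4 — Source phasor: V = 120∠-173.0° V = -119.1 - j14.62 V.
Step 5 — Ohm's law: I = V / Z_total = (-119.1 - j14.62) / (0.1493 - j9.969) = 1.288 - j11.97 A.
Step 6 — Convert to polar: |I| = 12.04 A, ∠I = -83.9°.

I = 12.04∠-83.9° A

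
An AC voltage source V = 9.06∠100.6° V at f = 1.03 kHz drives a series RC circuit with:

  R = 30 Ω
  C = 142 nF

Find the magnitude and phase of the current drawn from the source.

Step 1 — Angular frequency: ω = 2π·f = 2π·1030 = 6472 rad/s.
Step 2 — Component impedances:
  R: Z = R = 30 Ω
  C: Z = 1/(jωC) = -j/(ω·C) = 0 - j1088 Ω
Step 3 — Series combination: Z_total = R + C = 30 - j1088 Ω = 1089∠-88.4° Ω.
Step 4 — Source phasor: V = 9.06∠100.6° V = -1.667 + j8.905 V.
Step 5 — Ohm's law: I = V / Z_total = (-1.667 + j8.905) / (30 - j1088) = -0.00822 - j0.001305 A.
Step 6 — Convert to polar: |I| = 0.008323 A, ∠I = -171.0°.

I = 0.008323∠-171.0° A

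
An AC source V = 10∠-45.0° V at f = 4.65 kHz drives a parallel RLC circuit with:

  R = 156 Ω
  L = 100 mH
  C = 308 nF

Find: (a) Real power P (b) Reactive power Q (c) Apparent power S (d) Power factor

Step 1 — Angular frequency: ω = 2π·f = 2π·4650 = 2.922e+04 rad/s.
Step 2 — Component impedances:
  R: Z = R = 156 Ω
  L: Z = jωL = j·2.922e+04·0.1 = 0 + j2922 Ω
  C: Z = 1/(jωC) = -j/(ω·C) = 0 - j111.1 Ω
Step 3 — Parallel combination: 1/Z_total = 1/R + 1/L + 1/C; Z_total = 55.25 - j74.61 Ω = 92.84∠-53.5° Ω.
Step 4 — Source phasor: V = 10∠-45.0° V = 7.071 - j7.071 V.
Step 5 — Current: I = V / Z = 0.1065 + j0.01588 A = 0.1077∠8.5° A.
Step 6 — Complex power: S = V·I* = 0.641 - j0.8657 VA.
Step 7 — Real power: P = Re(S) = 0.641 W.
Step 8 — Reactive power: Q = Im(S) = -0.8657 VAR.
Step 9 — Apparent power: |S| = 1.077 VA.
Step 10 — Power factor: PF = P/|S| = 0.5951 (leading).

(a) P = 0.641 W  (b) Q = -0.8657 VAR  (c) S = 1.077 VA  (d) PF = 0.5951 (leading)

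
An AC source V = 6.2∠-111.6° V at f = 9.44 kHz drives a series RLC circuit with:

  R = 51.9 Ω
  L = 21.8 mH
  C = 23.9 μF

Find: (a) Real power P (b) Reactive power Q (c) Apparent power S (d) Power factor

Step 1 — Angular frequency: ω = 2π·f = 2π·9440 = 5.931e+04 rad/s.
Step 2 — Component impedances:
  R: Z = R = 51.9 Ω
  L: Z = jωL = j·5.931e+04·0.0218 = 0 + j1293 Ω
  C: Z = 1/(jωC) = -j/(ω·C) = 0 - j0.7054 Ω
Step 3 — Series combination: Z_total = R + L + C = 51.9 + j1292 Ω = 1293∠87.7° Ω.
Step 4 — Source phasor: V = 6.2∠-111.6° V = -2.282 - j5.765 V.
Step 5 — Current: I = V / Z = -0.004524 + j0.001584 A = 0.004794∠160.7° A.
Step 6 — Complex power: S = V·I* = 0.001193 + j0.0297 VA.
Step 7 — Real power: P = Re(S) = 0.001193 W.
Step 8 — Reactive power: Q = Im(S) = 0.0297 VAR.
Step 9 — Apparent power: |S| = 0.02972 VA.
Step 10 — Power factor: PF = P/|S| = 0.04013 (lagging).

(a) P = 0.001193 W  (b) Q = 0.0297 VAR  (c) S = 0.02972 VA  (d) PF = 0.04013 (lagging)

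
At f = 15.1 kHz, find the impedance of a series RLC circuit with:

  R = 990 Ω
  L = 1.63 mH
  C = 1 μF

Step 1 — Angular frequency: ω = 2π·f = 2π·1.51e+04 = 9.488e+04 rad/s.
Step 2 — Component impedances:
  R: Z = R = 990 Ω
  L: Z = jωL = j·9.488e+04·0.00163 = 0 + j154.6 Ω
  C: Z = 1/(jωC) = -j/(ω·C) = 0 - j10.54 Ω
Step 3 — Series combination: Z_total = R + L + C = 990 + j144.1 Ω = 1000∠8.3° Ω.

Z = 990 + j144.1 Ω = 1000∠8.3° Ω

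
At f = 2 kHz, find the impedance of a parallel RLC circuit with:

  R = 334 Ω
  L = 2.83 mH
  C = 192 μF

Step 1 — Angular frequency: ω = 2π·f = 2π·2000 = 1.257e+04 rad/s.
Step 2 — Component impedances:
  R: Z = R = 334 Ω
  L: Z = jωL = j·1.257e+04·0.00283 = 0 + j35.56 Ω
  C: Z = 1/(jωC) = -j/(ω·C) = 0 - j0.4145 Ω
Step 3 — Parallel combination: 1/Z_total = 1/R + 1/L + 1/C; Z_total = 0.0005265 - j0.4194 Ω = 0.4194∠-89.9° Ω.

Z = 0.0005265 - j0.4194 Ω = 0.4194∠-89.9° Ω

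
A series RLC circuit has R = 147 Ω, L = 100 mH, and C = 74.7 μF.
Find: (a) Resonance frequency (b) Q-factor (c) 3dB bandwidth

Step 1 — Resonance condition Im(Z)=0 gives ω₀ = 1/√(LC).
Step 2 — ω₀ = 1/√(0.1·7.47e-05) = 365.9 rad/s.
Step 3 — f₀ = ω₀/(2π) = 58.23 Hz.
Step 4 — Series Q: Q = ω₀L/R = 365.9·0.1/147 = 0.2489.
Step 5 — 3dB bandwidth: Δω = ω₀/Q = 1470 rad/s; BW = Δω/(2π) = 234 Hz.

(a) f₀ = 58.23 Hz  (b) Q = 0.2489  (c) BW = 234 Hz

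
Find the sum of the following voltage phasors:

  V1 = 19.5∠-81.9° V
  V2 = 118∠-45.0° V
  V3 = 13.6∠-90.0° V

Step 1 — Convert each phasor to rectangular form:
  V1 = 19.5·(cos(-81.9°) + j·sin(-81.9°)) = 2.748 - j19.31 V
  V2 = 118·(cos(-45.0°) + j·sin(-45.0°)) = 83.44 - j83.44 V
  V3 = 13.6·(cos(-90.0°) + j·sin(-90.0°)) = 0 - j13.6 V
Step 2 — Sum components: V_total = 86.19 - j116.3 V.
Step 3 — Convert to polar: |V_total| = 144.8 V, ∠V_total = -53.5°.

V_total = 144.8∠-53.5° V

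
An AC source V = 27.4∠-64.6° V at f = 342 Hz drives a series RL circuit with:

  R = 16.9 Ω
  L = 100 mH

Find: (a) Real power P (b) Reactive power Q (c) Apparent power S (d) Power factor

Step 1 — Angular frequency: ω = 2π·f = 2π·342 = 2149 rad/s.
Step 2 — Component impedances:
  R: Z = R = 16.9 Ω
  L: Z = jωL = j·2149·0.1 = 0 + j214.9 Ω
Step 3 — Series combination: Z_total = R + L = 16.9 + j214.9 Ω = 215.5∠85.5° Ω.
Step 4 — Source phasor: V = 27.4∠-64.6° V = 11.75 - j24.75 V.
Step 5 — Current: I = V / Z = -0.1102 - j0.06336 A = 0.1271∠-150.1° A.
Step 6 — Complex power: S = V·I* = 0.2731 + j3.472 VA.
Step 7 — Real power: P = Re(S) = 0.2731 W.
Step 8 — Reactive power: Q = Im(S) = 3.472 VAR.
Step 9 — Apparent power: |S| = 3.483 VA.
Step 10 — Power factor: PF = P/|S| = 0.0784 (lagging).

(a) P = 0.2731 W  (b) Q = 3.472 VAR  (c) S = 3.483 VA  (d) PF = 0.0784 (lagging)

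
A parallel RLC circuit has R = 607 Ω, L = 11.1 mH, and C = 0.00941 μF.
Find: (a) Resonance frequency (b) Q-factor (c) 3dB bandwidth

Step 1 — Resonance: ω₀ = 1/√(LC) = 1/√(0.0111·9.41e-09) = 9.785e+04 rad/s.
Step 2 — f₀ = ω₀/(2π) = 1.557e+04 Hz.
Step 3 — Parallel Q: Q = R/(ω₀L) = 607/(9.785e+04·0.0111) = 0.5589.
Step 4 — Bandwidth: Δω = ω₀/Q = 1.751e+05 rad/s; BW = Δω/(2π) = 2.786e+04 Hz.

(a) f₀ = 1.557e+04 Hz  (b) Q = 0.5589  (c) BW = 2.786e+04 Hz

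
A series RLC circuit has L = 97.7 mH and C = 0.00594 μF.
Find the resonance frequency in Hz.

Step 1 — Resonance condition Im(Z)=0 gives ω₀ = 1/√(LC).
Step 2 — ω₀ = 1/√(0.0977·5.94e-09) = 4.151e+04 rad/s.
Step 3 — f₀ = ω₀/(2π) = 6607 Hz.

f₀ = 6607 Hz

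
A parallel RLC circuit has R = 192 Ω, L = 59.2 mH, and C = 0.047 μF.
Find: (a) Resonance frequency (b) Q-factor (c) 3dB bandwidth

Step 1 — Resonance: ω₀ = 1/√(LC) = 1/√(0.0592·4.7e-08) = 1.896e+04 rad/s.
Step 2 — f₀ = ω₀/(2π) = 3017 Hz.
Step 3 — Parallel Q: Q = R/(ω₀L) = 192/(1.896e+04·0.0592) = 0.1711.
Step 4 — Bandwidth: Δω = ω₀/Q = 1.108e+05 rad/s; BW = Δω/(2π) = 1.764e+04 Hz.

(a) f₀ = 3017 Hz  (b) Q = 0.1711  (c) BW = 1.764e+04 Hz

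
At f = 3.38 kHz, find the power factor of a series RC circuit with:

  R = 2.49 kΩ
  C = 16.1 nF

Step 1 — Angular frequency: ω = 2π·f = 2π·3380 = 2.124e+04 rad/s.
Step 2 — Component impedances:
  R: Z = R = 2490 Ω
  C: Z = 1/(jωC) = -j/(ω·C) = 0 - j2925 Ω
Step 3 — Series combination: Z_total = R + C = 2490 - j2925 Ω = 3841∠-49.6° Ω.
Step 4 — Power factor: PF = cos(φ) = Re(Z)/|Z| = 2490/3841 = 0.6483.
Step 5 — Type: Im(Z) = -2925 ⇒ leading (phase φ = -49.6°).

PF = 0.6483 (leading, φ = -49.6°)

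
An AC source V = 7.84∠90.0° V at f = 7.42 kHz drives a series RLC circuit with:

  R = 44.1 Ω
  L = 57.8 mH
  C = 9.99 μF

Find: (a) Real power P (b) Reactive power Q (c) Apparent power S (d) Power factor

Step 1 — Angular frequency: ω = 2π·f = 2π·7420 = 4.662e+04 rad/s.
Step 2 — Component impedances:
  R: Z = R = 44.1 Ω
  L: Z = jωL = j·4.662e+04·0.0578 = 0 + j2695 Ω
  C: Z = 1/(jωC) = -j/(ω·C) = 0 - j2.147 Ω
Step 3 — Series combination: Z_total = R + L + C = 44.1 + j2693 Ω = 2693∠89.1° Ω.
Step 4 — Source phasor: V = 7.84∠90.0° V = 0 + j7.84 V.
Step 5 — Current: I = V / Z = 0.002911 + j4.768e-05 A = 0.002911∠0.9° A.
Step 6 — Complex power: S = V·I* = 0.0003738 + j0.02282 VA.
Step 7 — Real power: P = Re(S) = 0.0003738 W.
Step 8 — Reactive power: Q = Im(S) = 0.02282 VAR.
Step 9 — Apparent power: |S| = 0.02282 VA.
Step 10 — Power factor: PF = P/|S| = 0.01638 (lagging).

(a) P = 0.0003738 W  (b) Q = 0.02282 VAR  (c) S = 0.02282 VA  (d) PF = 0.01638 (lagging)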